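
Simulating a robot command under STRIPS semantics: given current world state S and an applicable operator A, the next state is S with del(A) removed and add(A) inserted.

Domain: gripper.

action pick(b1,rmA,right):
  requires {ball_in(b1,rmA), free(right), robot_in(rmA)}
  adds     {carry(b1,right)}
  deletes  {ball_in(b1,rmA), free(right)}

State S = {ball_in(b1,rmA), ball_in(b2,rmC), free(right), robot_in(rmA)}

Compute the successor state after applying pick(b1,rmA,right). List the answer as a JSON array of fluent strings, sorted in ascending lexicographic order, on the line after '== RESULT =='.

Compute (S \ del) ∪ add:
  pre ⊆ S: {ball_in(b1,rmA), free(right), robot_in(rmA)} ⊆ S  — applicable
  S \ del = {ball_in(b2,rmC), robot_in(rmA)}
  ∪ add   = {ball_in(b2,rmC), carry(b1,right), robot_in(rmA)}

== RESULT ==
["ball_in(b2,rmC)", "carry(b1,right)", "robot_in(rmA)"]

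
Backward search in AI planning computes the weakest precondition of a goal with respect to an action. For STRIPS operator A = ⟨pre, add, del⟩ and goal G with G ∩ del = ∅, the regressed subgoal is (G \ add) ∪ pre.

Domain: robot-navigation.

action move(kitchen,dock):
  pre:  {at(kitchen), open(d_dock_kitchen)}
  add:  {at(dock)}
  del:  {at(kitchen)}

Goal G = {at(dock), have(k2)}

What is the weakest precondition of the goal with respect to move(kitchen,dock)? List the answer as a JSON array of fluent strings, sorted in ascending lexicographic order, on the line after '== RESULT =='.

Compute (G \ add) ∪ pre:
  G ∩ del = {}  (empty — regression defined)
  G \ add = {at(dock), have(k2)} \ {at(dock)} = {have(k2)}
  ∪ pre   = {have(k2)} ∪ {at(kitchen), open(d_dock_kitchen)}
          = {at(kitchen), have(k2), open(d_dock_kitchen)}

== RESULT ==
["at(kitchen)", "have(k2)", "open(d_dock_kitchen)"]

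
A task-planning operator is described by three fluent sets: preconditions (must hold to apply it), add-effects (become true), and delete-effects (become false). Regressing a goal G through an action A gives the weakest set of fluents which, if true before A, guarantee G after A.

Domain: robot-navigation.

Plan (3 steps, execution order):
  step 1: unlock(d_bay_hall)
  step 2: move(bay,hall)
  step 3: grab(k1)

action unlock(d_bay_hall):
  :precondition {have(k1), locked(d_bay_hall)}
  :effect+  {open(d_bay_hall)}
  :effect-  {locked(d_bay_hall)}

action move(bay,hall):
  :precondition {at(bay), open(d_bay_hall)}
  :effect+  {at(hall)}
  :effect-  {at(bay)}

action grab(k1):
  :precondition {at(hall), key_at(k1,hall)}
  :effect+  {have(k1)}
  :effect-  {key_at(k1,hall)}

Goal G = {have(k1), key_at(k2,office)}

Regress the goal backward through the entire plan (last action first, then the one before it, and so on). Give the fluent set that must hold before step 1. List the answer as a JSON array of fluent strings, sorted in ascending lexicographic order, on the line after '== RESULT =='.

Regress step by step:
  through step 3 (grab(k1)): drop {have(k1)}, keep {key_at(k2,office)}, require {at(hall), key_at(k1,hall)}
    → {at(hall), key_at(k1,hall), key_at(k2,office)}
  through step 2 (move(bay,hall)): drop {at(hall)}, keep {key_at(k1,hall), key_at(k2,office)}, require {at(bay), open(d_bay_hall)}
    → {at(bay), key_at(k1,hall), key_at(k2,office), open(d_bay_hall)}
  through step 1 (unlock(d_bay_hall)): drop {open(d_bay_hall)}, keep {at(bay), key_at(k1,hall), key_at(k2,office)}, require {have(k1), locked(d_bay_hall)}
    → {at(bay), have(k1), key_at(k1,hall), key_at(k2,office), locked(d_bay_hall)}

== RESULT ==
["at(bay)", "have(k1)", "key_at(k1,hall)", "key_at(k2,office)", "locked(d_bay_hall)"]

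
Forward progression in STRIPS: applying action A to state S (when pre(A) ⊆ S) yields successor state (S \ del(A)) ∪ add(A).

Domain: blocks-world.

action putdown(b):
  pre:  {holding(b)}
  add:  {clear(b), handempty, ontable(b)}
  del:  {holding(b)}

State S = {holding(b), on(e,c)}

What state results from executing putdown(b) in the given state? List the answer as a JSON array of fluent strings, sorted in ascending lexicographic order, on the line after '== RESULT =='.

Compute (S \ del) ∪ add:
  pre ⊆ S: {holding(b)} ⊆ S  — applicable
  S \ del = {on(e,c)}
  ∪ add   = {clear(b), handempty, on(e,c), ontable(b)}

== RESULT ==
["clear(b)", "handempty", "on(e,c)", "ontable(b)"]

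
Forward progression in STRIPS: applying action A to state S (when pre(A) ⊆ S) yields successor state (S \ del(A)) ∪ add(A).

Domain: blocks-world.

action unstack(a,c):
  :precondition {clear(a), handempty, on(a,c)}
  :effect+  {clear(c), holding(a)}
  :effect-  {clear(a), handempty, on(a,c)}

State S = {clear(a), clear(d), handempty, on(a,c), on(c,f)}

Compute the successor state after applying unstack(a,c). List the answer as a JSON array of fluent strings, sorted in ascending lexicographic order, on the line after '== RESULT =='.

Compute (S \ del) ∪ add:
  pre ⊆ S: {clear(a), handempty, on(a,c)} ⊆ S  — applicable
  S \ del = {clear(d), on(c,f)}
  ∪ add   = {clear(c), clear(d), holding(a), on(c,f)}

== RESULT ==
["clear(c)", "clear(d)", "holding(a)", "on(c,f)"]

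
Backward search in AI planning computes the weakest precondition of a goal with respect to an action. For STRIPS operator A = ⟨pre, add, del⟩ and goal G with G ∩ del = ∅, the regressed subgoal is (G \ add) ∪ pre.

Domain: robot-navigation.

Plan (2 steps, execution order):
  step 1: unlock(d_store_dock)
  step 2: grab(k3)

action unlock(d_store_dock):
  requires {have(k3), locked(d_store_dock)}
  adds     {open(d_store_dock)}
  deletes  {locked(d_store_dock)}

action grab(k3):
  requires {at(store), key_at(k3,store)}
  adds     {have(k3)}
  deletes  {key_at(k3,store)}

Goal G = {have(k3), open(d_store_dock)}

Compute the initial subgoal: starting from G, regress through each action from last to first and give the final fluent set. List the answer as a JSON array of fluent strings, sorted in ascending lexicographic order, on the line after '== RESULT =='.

Regress step by step:
  through step 2 (grab(k3)): drop {have(k3)}, keep {open(d_store_dock)}, require {at(store), key_at(k3,store)}
    → {at(store), key_at(k3,store), open(d_store_dock)}
  through step 1 (unlock(d_store_dock)): drop {open(d_store_dock)}, keep {at(store), key_at(k3,store)}, require {have(k3), locked(d_store_dock)}
    → {at(store), have(k3), key_at(k3,store), locked(d_store_dock)}

== RESULT ==
["at(store)", "have(k3)", "key_at(k3,store)", "locked(d_store_dock)"]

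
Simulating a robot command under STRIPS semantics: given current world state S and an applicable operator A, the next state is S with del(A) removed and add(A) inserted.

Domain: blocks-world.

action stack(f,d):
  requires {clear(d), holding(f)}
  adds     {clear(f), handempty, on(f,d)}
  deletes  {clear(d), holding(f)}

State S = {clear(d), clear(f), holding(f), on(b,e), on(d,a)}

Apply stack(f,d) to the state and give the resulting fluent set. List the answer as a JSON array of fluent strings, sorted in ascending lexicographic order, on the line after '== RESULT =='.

Progress:
  pre ⊆ S: {clear(d), holding(f)} ⊆ S  — applicable
  S \ del = {clear(f), on(b,e), on(d,a)}
  ∪ add   = {clear(f), handempty, on(b,e), on(d,a), on(f,d)}

== RESULT ==
["clear(f)", "handempty", "on(b,e)", "on(d,a)", "on(f,d)"]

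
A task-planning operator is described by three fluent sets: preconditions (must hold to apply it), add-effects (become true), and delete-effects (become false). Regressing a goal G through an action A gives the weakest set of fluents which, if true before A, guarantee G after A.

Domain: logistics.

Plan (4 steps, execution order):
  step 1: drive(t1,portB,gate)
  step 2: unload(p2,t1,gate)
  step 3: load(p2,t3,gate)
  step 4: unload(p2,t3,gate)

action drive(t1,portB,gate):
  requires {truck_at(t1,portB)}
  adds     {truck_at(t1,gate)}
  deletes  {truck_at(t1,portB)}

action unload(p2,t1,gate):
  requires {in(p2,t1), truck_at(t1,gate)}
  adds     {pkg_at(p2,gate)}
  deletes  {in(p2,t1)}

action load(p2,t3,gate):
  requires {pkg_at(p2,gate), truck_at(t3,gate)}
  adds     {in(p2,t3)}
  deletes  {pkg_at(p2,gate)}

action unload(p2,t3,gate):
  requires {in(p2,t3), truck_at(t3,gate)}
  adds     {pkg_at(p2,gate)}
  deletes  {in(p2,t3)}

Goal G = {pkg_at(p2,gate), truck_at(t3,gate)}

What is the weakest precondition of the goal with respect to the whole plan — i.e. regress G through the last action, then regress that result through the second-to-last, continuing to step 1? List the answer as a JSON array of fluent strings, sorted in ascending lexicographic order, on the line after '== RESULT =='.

Work backward from the goal:
  through step 4 (unload(p2,t3,gate)): drop {pkg_at(p2,gate)}, keep {truck_at(t3,gate)}, require {in(p2,t3), truck_at(t3,gate)}
    → {in(p2,t3), truck_at(t3,gate)}
  through step 3 (load(p2,t3,gate)): drop {in(p2,t3)}, keep {truck_at(t3,gate)}, require {pkg_at(p2,gate), truck_at(t3,gate)}
    → {pkg_at(p2,gate), truck_at(t3,gate)}
  through step 2 (unload(p2,t1,gate)): drop {pkg_at(p2,gate)}, keep {truck_at(t3,gate)}, require {in(p2,t1), truck_at(t1,gate)}
    → {in(p2,t1), truck_at(t1,gate), truck_at(t3,gate)}
  through step 1 (drive(t1,portB,gate)): drop {truck_at(t1,gate)}, keep {in(p2,t1), truck_at(t3,gate)}, require {truck_at(t1,portB)}
    → {in(p2,t1), truck_at(t1,portB), truck_at(t3,gate)}

== RESULT ==
["in(p2,t1)", "truck_at(t1,portB)", "truck_at(t3,gate)"]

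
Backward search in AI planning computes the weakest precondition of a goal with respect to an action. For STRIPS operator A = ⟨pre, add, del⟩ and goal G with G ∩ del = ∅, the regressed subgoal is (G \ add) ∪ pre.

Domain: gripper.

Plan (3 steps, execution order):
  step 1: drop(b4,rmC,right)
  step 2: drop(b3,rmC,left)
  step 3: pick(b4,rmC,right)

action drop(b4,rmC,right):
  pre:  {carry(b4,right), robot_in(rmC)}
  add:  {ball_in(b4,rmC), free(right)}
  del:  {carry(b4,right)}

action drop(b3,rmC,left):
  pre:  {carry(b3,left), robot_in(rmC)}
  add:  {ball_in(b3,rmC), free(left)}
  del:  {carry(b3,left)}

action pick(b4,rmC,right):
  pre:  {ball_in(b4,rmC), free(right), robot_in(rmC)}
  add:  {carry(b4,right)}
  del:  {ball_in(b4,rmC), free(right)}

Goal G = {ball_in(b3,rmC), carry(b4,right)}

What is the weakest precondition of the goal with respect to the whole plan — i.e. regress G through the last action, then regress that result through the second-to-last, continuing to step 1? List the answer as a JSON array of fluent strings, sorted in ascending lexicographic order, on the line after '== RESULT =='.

Regress step by step:
  through step 3 (pick(b4,rmC,right)): drop {carry(b4,right)}, keep {ball_in(b3,rmC)}, require {ball_in(b4,rmC), free(right), robot_in(rmC)}
    → {ball_in(b3,rmC), ball_in(b4,rmC), free(right), robot_in(rmC)}
  through step 2 (drop(b3,rmC,left)): drop {ball_in(b3,rmC)}, keep {ball_in(b4,rmC), free(right), robot_in(rmC)}, require {carry(b3,left), robot_in(rmC)}
    → {ball_in(b4,rmC), carry(b3,left), free(right), robot_in(rmC)}
  through step 1 (drop(b4,rmC,right)): drop {ball_in(b4,rmC), free(right)}, keep {carry(b3,left), robot_in(rmC)}, require {carry(b4,right), robot_in(rmC)}
    → {carry(b3,left), carry(b4,right), robot_in(rmC)}

== RESULT ==
["carry(b3,left)", "carry(b4,right)", "robot_in(rmC)"]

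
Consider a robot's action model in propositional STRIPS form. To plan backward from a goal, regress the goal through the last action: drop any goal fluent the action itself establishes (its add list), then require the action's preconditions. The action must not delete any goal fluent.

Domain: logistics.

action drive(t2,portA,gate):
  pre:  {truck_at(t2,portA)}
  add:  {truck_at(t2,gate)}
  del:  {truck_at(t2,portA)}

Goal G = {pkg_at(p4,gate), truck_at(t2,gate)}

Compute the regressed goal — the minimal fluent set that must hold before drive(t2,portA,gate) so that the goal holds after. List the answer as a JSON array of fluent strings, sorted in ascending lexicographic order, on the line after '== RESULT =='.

Compute (G \ add) ∪ pre:
  G ∩ del = {}  (empty — regression defined)
  G \ add = {pkg_at(p4,gate), truck_at(t2,gate)} \ {truck_at(t2,gate)} = {pkg_at(p4,gate)}
  ∪ pre   = {pkg_at(p4,gate)} ∪ {truck_at(t2,portA)}
          = {pkg_at(p4,gate), truck_at(t2,portA)}

== RESULT ==
["pkg_at(p4,gate)", "truck_at(t2,portA)"]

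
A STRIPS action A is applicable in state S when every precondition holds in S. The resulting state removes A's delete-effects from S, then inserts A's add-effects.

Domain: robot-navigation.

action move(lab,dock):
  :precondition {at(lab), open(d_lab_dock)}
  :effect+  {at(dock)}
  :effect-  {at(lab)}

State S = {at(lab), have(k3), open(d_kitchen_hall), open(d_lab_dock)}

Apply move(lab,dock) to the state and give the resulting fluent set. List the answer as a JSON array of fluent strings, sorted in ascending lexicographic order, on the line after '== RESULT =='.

Compute (S \ del) ∪ add:
  pre ⊆ S: {at(lab), open(d_lab_dock)} ⊆ S  — applicable
  S \ del = {have(k3), open(d_kitchen_hall), open(d_lab_dock)}
  ∪ add   = {at(dock), have(k3), open(d_kitchen_hall), open(d_lab_dock)}

== RESULT ==
["at(dock)", "have(k3)", "open(d_kitchen_hall)", "open(d_lab_dock)"]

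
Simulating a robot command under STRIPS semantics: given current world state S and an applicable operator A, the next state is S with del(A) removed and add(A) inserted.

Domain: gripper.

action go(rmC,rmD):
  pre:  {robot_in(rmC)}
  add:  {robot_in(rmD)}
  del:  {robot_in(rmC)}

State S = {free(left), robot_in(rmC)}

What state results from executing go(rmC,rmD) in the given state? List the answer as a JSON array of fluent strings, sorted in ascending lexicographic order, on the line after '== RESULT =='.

Compute (S \ del) ∪ add:
  pre ⊆ S: {robot_in(rmC)} ⊆ S  — applicable
  S \ del = {free(left)}
  ∪ add   = {free(left), robot_in(rmD)}

== RESULT ==
["free(left)", "robot_in(rmD)"]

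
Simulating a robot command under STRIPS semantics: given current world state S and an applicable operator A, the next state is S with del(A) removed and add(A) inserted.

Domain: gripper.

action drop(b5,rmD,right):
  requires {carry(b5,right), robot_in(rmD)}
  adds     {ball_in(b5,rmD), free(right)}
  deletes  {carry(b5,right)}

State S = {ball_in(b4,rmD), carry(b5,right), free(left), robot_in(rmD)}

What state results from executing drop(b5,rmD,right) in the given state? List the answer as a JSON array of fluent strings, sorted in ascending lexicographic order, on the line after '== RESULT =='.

Progress:
  pre ⊆ S: {carry(b5,right), robot_in(rmD)} ⊆ S  — applicable
  S \ del = {ball_in(b4,rmD), free(left), robot_in(rmD)}
  ∪ add   = {ball_in(b4,rmD), ball_in(b5,rmD), free(left), free(right), robot_in(rmD)}

== RESULT ==
["ball_in(b4,rmD)", "ball_in(b5,rmD)", "free(left)", "free(right)", "robot_in(rmD)"]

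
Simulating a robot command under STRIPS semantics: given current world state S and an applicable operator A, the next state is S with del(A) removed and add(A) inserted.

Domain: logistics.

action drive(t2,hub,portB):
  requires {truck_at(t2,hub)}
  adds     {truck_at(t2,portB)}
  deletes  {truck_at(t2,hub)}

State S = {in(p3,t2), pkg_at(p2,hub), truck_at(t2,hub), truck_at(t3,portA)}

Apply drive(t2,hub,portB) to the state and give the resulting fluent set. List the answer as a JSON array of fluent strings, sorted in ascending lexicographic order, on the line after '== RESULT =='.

Compute (S \ del) ∪ add:
  pre ⊆ S: {truck_at(t2,hub)} ⊆ S  — applicable
  S \ del = {in(p3,t2), pkg_at(p2,hub), truck_at(t3,portA)}
  ∪ add   = {in(p3,t2), pkg_at(p2,hub), truck_at(t2,portB), truck_at(t3,portA)}

== RESULT ==
["in(p3,t2)", "pkg_at(p2,hub)", "truck_at(t2,portB)", "truck_at(t3,portA)"]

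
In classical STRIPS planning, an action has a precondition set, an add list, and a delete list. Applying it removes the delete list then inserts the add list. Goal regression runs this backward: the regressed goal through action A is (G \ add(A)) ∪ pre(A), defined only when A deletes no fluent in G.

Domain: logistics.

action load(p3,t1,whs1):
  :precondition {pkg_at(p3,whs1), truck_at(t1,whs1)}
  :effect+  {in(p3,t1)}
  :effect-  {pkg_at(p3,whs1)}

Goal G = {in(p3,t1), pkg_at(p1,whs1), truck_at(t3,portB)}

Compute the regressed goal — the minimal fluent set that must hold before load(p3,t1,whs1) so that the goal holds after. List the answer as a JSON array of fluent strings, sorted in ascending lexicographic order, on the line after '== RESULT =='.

Compute (G \ add) ∪ pre:
  G ∩ del = {}  (empty — regression defined)
  G \ add = {in(p3,t1), pkg_at(p1,whs1), truck_at(t3,portB)} \ {in(p3,t1)} = {pkg_at(p1,whs1), truck_at(t3,portB)}
  ∪ pre   = {pkg_at(p1,whs1), truck_at(t3,portB)} ∪ {pkg_at(p3,whs1), truck_at(t1,whs1)}
          = {pkg_at(p1,whs1), pkg_at(p3,whs1), truck_at(t1,whs1), truck_at(t3,portB)}

== RESULT ==
["pkg_at(p1,whs1)", "pkg_at(p3,whs1)", "truck_at(t1,whs1)", "truck_at(t3,portB)"]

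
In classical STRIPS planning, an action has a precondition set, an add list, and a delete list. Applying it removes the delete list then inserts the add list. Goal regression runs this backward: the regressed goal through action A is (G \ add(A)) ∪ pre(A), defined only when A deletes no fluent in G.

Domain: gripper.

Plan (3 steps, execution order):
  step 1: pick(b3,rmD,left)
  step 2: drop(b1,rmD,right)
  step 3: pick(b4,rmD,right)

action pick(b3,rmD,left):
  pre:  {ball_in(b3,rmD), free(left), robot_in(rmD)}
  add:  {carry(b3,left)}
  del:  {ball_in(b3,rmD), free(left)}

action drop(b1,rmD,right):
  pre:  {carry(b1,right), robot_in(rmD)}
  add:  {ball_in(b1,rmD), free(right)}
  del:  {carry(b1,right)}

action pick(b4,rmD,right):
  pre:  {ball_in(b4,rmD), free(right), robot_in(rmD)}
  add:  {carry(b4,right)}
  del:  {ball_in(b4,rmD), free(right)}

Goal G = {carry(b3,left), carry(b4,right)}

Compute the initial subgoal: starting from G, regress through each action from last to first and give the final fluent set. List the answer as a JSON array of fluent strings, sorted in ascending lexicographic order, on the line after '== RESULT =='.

Work backward from the goal:
  through step 3 (pick(b4,rmD,right)): drop {carry(b4,right)}, keep {carry(b3,left)}, require {ball_in(b4,rmD), free(right), robot_in(rmD)}
    → {ball_in(b4,rmD), carry(b3,left), free(right), robot_in(rmD)}
  through step 2 (drop(b1,rmD,right)): drop {free(right)}, keep {ball_in(b4,rmD), carry(b3,left), robot_in(rmD)}, require {carry(b1,right), robot_in(rmD)}
    → {ball_in(b4,rmD), carry(b1,right), carry(b3,left), robot_in(rmD)}
  through step 1 (pick(b3,rmD,left)): drop {carry(b3,left)}, keep {ball_in(b4,rmD), carry(b1,right), robot_in(rmD)}, require {ball_in(b3,rmD), free(left), robot_in(rmD)}
    → {ball_in(b3,rmD), ball_in(b4,rmD), carry(b1,right), free(left), robot_in(rmD)}

== RESULT ==
["ball_in(b3,rmD)", "ball_in(b4,rmD)", "carry(b1,right)", "free(left)", "robot_in(rmD)"]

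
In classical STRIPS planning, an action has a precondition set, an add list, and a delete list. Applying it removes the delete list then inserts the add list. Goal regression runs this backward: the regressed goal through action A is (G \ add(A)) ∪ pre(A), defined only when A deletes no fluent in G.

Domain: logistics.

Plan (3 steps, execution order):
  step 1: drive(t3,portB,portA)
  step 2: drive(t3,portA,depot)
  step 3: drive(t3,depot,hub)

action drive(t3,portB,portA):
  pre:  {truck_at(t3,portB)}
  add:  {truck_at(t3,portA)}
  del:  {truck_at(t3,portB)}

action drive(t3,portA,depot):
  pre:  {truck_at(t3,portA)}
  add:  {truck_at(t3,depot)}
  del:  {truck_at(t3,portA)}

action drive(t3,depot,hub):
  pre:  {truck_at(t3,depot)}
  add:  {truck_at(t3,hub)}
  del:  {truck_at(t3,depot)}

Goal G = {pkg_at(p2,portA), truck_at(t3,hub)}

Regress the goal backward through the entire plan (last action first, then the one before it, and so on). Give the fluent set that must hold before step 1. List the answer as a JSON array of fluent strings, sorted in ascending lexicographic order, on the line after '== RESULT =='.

Work backward from the goal:
  through step 3 (drive(t3,depot,hub)): drop {truck_at(t3,hub)}, keep {pkg_at(p2,portA)}, require {truck_at(t3,depot)}
    → {pkg_at(p2,portA), truck_at(t3,depot)}
  through step 2 (drive(t3,portA,depot)): drop {truck_at(t3,depot)}, keep {pkg_at(p2,portA)}, require {truck_at(t3,portA)}
    → {pkg_at(p2,portA), truck_at(t3,portA)}
  through step 1 (drive(t3,portB,portA)): drop {truck_at(t3,portA)}, keep {pkg_at(p2,portA)}, require {truck_at(t3,portB)}
    → {pkg_at(p2,portA), truck_at(t3,portB)}

== RESULT ==
["pkg_at(p2,portA)", "truck_at(t3,portB)"]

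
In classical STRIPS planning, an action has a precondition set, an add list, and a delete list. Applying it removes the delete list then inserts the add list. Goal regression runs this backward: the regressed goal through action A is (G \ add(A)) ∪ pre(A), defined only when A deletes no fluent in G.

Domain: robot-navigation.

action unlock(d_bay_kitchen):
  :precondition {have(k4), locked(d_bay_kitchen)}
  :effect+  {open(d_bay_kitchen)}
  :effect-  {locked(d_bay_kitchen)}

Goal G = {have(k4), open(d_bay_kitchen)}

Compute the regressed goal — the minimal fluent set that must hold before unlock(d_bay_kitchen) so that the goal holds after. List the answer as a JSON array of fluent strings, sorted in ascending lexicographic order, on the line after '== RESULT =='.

Regress:
  G ∩ del = {}  (empty — regression defined)
  G \ add = {have(k4), open(d_bay_kitchen)} \ {open(d_bay_kitchen)} = {have(k4)}
  ∪ pre   = {have(k4)} ∪ {have(k4), locked(d_bay_kitchen)}
          = {have(k4), locked(d_bay_kitchen)}

== RESULT ==
["have(k4)", "locked(d_bay_kitchen)"]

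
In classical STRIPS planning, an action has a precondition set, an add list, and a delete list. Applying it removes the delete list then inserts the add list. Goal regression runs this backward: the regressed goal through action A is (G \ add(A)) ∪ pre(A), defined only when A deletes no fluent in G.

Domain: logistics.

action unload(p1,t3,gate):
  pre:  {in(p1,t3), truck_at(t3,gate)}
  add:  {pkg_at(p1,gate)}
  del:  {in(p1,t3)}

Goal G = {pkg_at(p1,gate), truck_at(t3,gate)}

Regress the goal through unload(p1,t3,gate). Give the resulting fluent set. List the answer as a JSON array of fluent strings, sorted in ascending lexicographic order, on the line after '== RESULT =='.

Compute (G \ add) ∪ pre:
  G ∩ del = {}  (empty — regression defined)
  G \ add = {pkg_at(p1,gate), truck_at(t3,gate)} \ {pkg_at(p1,gate)} = {truck_at(t3,gate)}
  ∪ pre   = {truck_at(t3,gate)} ∪ {in(p1,t3), truck_at(t3,gate)}
          = {in(p1,t3), truck_at(t3,gate)}

== RESULT ==
["in(p1,t3)", "truck_at(t3,gate)"]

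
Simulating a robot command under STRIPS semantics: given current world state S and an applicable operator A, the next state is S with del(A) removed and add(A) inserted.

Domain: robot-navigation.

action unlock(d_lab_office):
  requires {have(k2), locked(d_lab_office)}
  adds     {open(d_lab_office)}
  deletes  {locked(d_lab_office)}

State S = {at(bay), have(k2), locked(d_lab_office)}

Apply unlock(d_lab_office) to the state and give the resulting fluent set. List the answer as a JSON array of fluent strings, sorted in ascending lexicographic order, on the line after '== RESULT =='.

Progress:
  pre ⊆ S: {have(k2), locked(d_lab_office)} ⊆ S  — applicable
  S \ del = {at(bay), have(k2)}
  ∪ add   = {at(bay), have(k2), open(d_lab_office)}

== RESULT ==
["at(bay)", "have(k2)", "open(d_lab_office)"]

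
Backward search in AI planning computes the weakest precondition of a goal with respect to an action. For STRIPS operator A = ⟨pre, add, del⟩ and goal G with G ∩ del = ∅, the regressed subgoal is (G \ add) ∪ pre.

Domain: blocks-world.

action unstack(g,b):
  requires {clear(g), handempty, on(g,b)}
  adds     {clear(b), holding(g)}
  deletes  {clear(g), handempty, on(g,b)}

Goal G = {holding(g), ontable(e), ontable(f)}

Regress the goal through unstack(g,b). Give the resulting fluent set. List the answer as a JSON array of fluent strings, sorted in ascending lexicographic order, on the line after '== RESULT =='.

Compute (G \ add) ∪ pre:
  G ∩ del = {}  (empty — regression defined)
  G \ add = {holding(g), ontable(e), ontable(f)} \ {clear(b), holding(g)} = {ontable(e), ontable(f)}
  ∪ pre   = {ontable(e), ontable(f)} ∪ {clear(g), handempty, on(g,b)}
          = {clear(g), handempty, on(g,b), ontable(e), ontable(f)}

== RESULT ==
["clear(g)", "handempty", "on(g,b)", "ontable(e)", "ontable(f)"]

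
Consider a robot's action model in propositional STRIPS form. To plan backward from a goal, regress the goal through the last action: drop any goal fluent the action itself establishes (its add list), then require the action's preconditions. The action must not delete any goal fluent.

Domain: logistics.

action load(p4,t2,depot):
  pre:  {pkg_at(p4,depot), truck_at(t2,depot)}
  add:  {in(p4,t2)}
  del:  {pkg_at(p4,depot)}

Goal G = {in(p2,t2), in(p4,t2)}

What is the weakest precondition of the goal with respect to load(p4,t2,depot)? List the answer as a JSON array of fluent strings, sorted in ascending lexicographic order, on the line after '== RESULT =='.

Regress:
  G ∩ del = {}  (empty — regression defined)
  G \ add = {in(p2,t2), in(p4,t2)} \ {in(p4,t2)} = {in(p2,t2)}
  ∪ pre   = {in(p2,t2)} ∪ {pkg_at(p4,depot), truck_at(t2,depot)}
          = {in(p2,t2), pkg_at(p4,depot), truck_at(t2,depot)}

== RESULT ==
["in(p2,t2)", "pkg_at(p4,depot)", "truck_at(t2,depot)"]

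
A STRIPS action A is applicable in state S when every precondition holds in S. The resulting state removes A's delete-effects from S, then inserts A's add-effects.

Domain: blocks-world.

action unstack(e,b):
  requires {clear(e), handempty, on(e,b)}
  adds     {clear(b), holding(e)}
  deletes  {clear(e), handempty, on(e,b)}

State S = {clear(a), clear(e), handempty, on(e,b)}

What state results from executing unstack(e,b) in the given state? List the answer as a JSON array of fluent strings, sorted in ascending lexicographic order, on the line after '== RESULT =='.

Progress:
  pre ⊆ S: {clear(e), handempty, on(e,b)} ⊆ S  — applicable
  S \ del = {clear(a)}
  ∪ add   = {clear(a), clear(b), holding(e)}

== RESULT ==
["clear(a)", "clear(b)", "holding(e)"]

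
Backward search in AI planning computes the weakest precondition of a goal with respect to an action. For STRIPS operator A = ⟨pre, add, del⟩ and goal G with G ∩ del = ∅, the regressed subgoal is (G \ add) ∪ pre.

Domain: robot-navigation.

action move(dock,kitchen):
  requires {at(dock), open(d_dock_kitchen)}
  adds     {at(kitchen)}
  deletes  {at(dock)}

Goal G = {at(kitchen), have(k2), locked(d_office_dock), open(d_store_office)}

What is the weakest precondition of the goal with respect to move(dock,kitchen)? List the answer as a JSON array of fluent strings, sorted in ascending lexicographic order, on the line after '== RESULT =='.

Compute (G \ add) ∪ pre:
  G ∩ del = {}  (empty — regression defined)
  G \ add = {at(kitchen), have(k2), locked(d_office_dock), open(d_store_office)} \ {at(kitchen)} = {have(k2), locked(d_office_dock), open(d_store_office)}
  ∪ pre   = {have(k2), locked(d_office_dock), open(d_store_office)} ∪ {at(dock), open(d_dock_kitchen)}
          = {at(dock), have(k2), locked(d_office_dock), open(d_dock_kitchen), open(d_store_office)}

== RESULT ==
["at(dock)", "have(k2)", "locked(d_office_dock)", "open(d_dock_kitchen)", "open(d_store_office)"]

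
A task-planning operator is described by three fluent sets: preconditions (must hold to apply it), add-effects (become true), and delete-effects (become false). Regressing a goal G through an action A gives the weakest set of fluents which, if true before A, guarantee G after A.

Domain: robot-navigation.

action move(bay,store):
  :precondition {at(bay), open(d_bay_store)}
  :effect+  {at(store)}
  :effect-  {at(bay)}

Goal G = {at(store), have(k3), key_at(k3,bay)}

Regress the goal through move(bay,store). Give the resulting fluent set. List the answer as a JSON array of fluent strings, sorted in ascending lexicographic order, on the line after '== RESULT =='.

Regress:
  G ∩ del = {}  (empty — regression defined)
  G \ add = {at(store), have(k3), key_at(k3,bay)} \ {at(store)} = {have(k3), key_at(k3,bay)}
  ∪ pre   = {have(k3), key_at(k3,bay)} ∪ {at(bay), open(d_bay_store)}
          = {at(bay), have(k3), key_at(k3,bay), open(d_bay_store)}

== RESULT ==
["at(bay)", "have(k3)", "key_at(k3,bay)", "open(d_bay_store)"]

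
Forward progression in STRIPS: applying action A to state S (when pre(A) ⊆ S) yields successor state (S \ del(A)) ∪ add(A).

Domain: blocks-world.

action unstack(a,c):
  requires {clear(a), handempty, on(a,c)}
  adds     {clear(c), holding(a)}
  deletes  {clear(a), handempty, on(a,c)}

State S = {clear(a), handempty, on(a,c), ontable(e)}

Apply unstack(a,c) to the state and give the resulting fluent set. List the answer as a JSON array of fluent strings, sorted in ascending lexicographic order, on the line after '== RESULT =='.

Compute (S \ del) ∪ add:
  pre ⊆ S: {clear(a), handempty, on(a,c)} ⊆ S  — applicable
  S \ del = {ontable(e)}
  ∪ add   = {clear(c), holding(a), ontable(e)}

== RESULT ==
["clear(c)", "holding(a)", "ontable(e)"]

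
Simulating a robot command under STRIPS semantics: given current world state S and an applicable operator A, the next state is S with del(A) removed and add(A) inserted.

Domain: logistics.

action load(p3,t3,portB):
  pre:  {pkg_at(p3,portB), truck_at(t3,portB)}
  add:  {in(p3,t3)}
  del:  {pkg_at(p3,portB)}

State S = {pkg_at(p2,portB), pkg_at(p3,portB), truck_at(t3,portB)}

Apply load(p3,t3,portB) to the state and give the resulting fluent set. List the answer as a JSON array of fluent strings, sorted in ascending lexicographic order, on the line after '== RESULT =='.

Progress:
  pre ⊆ S: {pkg_at(p3,portB), truck_at(t3,portB)} ⊆ S  — applicable
  S \ del = {pkg_at(p2,portB), truck_at(t3,portB)}
  ∪ add   = {in(p3,t3), pkg_at(p2,portB), truck_at(t3,portB)}

== RESULT ==
["in(p3,t3)", "pkg_at(p2,portB)", "truck_at(t3,portB)"]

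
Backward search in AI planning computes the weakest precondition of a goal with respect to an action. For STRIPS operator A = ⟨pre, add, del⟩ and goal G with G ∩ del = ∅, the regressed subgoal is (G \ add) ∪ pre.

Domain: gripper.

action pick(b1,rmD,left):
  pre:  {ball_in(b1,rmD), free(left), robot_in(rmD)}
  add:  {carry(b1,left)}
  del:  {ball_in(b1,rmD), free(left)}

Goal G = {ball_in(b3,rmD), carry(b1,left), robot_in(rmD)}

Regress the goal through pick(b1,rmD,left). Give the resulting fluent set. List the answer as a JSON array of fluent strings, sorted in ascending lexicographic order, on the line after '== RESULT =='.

Regress:
  G ∩ del = {}  (empty — regression defined)
  G \ add = {ball_in(b3,rmD), carry(b1,left), robot_in(rmD)} \ {carry(b1,left)} = {ball_in(b3,rmD), robot_in(rmD)}
  ∪ pre   = {ball_in(b3,rmD), robot_in(rmD)} ∪ {ball_in(b1,rmD), free(left), robot_in(rmD)}
          = {ball_in(b1,rmD), ball_in(b3,rmD), free(left), robot_in(rmD)}

== RESULT ==
["ball_in(b1,rmD)", "ball_in(b3,rmD)", "free(left)", "robot_in(rmD)"]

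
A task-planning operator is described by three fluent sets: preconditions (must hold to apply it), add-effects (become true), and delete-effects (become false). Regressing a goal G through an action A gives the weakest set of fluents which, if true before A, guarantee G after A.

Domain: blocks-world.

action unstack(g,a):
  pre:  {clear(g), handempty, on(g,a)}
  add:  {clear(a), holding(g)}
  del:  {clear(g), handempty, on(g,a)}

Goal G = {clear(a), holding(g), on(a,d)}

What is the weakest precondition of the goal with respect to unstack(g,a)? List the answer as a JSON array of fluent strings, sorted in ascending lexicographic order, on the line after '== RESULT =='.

Regress:
  G ∩ del = {}  (empty — regression defined)
  G \ add = {clear(a), holding(g), on(a,d)} \ {clear(a), holding(g)} = {on(a,d)}
  ∪ pre   = {on(a,d)} ∪ {clear(g), handempty, on(g,a)}
          = {clear(g), handempty, on(a,d), on(g,a)}

== RESULT ==
["clear(g)", "handempty", "on(a,d)", "on(g,a)"]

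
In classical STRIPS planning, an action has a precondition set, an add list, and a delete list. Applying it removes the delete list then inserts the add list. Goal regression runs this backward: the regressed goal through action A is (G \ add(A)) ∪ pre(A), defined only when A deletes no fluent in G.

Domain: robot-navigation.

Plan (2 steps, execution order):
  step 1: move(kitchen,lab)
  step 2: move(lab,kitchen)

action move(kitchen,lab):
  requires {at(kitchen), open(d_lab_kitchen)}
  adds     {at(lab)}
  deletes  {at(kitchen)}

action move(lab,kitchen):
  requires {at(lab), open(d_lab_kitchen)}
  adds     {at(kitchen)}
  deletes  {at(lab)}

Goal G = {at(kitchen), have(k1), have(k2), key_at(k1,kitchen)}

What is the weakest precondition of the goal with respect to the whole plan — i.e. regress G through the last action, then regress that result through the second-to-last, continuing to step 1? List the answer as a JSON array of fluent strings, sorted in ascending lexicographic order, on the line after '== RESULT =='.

Work backward from the goal:
  through step 2 (move(lab,kitchen)): drop {at(kitchen)}, keep {have(k1), have(k2), key_at(k1,kitchen)}, require {at(lab), open(d_lab_kitchen)}
    → {at(lab), have(k1), have(k2), key_at(k1,kitchen), open(d_lab_kitchen)}
  through step 1 (move(kitchen,lab)): drop {at(lab)}, keep {have(k1), have(k2), key_at(k1,kitchen), open(d_lab_kitchen)}, require {at(kitchen), open(d_lab_kitchen)}
    → {at(kitchen), have(k1), have(k2), key_at(k1,kitchen), open(d_lab_kitchen)}

== RESULT ==
["at(kitchen)", "have(k1)", "have(k2)", "key_at(k1,kitchen)", "open(d_lab_kitchen)"]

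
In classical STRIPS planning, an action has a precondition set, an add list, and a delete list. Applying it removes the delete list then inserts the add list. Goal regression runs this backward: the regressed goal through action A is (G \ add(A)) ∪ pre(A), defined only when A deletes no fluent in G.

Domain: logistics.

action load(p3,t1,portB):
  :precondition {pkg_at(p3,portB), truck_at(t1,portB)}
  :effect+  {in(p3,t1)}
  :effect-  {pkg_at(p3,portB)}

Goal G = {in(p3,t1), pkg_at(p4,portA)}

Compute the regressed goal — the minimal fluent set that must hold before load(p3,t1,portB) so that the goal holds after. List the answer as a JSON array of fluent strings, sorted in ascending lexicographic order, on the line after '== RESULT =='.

Compute (G \ add) ∪ pre:
  G ∩ del = {}  (empty — regression defined)
  G \ add = {in(p3,t1), pkg_at(p4,portA)} \ {in(p3,t1)} = {pkg_at(p4,portA)}
  ∪ pre   = {pkg_at(p4,portA)} ∪ {pkg_at(p3,portB), truck_at(t1,portB)}
          = {pkg_at(p3,portB), pkg_at(p4,portA), truck_at(t1,portB)}

== RESULT ==
["pkg_at(p3,portB)", "pkg_at(p4,portA)", "truck_at(t1,portB)"]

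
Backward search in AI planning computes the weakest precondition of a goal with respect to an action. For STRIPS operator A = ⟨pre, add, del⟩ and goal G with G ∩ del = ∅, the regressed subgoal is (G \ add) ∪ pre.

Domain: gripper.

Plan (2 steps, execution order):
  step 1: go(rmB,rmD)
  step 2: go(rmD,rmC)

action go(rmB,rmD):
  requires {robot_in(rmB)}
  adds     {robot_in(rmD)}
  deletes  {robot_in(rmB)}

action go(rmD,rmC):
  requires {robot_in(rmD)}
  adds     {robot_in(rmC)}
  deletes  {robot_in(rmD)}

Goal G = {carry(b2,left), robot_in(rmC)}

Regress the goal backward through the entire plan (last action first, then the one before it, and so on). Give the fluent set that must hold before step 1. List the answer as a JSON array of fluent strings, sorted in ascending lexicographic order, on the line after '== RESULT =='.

Regress step by step:
  through step 2 (go(rmD,rmC)): drop {robot_in(rmC)}, keep {carry(b2,left)}, require {robot_in(rmD)}
    → {carry(b2,left), robot_in(rmD)}
  through step 1 (go(rmB,rmD)): drop {robot_in(rmD)}, keep {carry(b2,left)}, require {robot_in(rmB)}
    → {carry(b2,left), robot_in(rmB)}

== RESULT ==
["carry(b2,left)", "robot_in(rmB)"]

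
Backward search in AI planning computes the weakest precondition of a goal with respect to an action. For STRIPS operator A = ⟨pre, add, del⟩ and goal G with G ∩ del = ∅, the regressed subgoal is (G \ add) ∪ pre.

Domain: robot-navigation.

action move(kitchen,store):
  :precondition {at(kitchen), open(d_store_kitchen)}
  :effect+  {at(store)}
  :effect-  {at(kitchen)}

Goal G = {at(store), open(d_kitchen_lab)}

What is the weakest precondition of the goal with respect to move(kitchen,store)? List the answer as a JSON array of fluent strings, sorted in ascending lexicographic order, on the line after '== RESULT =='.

Regress:
  G ∩ del = {}  (empty — regression defined)
  G \ add = {at(store), open(d_kitchen_lab)} \ {at(store)} = {open(d_kitchen_lab)}
  ∪ pre   = {open(d_kitchen_lab)} ∪ {at(kitchen), open(d_store_kitchen)}
          = {at(kitchen), open(d_kitchen_lab), open(d_store_kitchen)}

== RESULT ==
["at(kitchen)", "open(d_kitchen_lab)", "open(d_store_kitchen)"]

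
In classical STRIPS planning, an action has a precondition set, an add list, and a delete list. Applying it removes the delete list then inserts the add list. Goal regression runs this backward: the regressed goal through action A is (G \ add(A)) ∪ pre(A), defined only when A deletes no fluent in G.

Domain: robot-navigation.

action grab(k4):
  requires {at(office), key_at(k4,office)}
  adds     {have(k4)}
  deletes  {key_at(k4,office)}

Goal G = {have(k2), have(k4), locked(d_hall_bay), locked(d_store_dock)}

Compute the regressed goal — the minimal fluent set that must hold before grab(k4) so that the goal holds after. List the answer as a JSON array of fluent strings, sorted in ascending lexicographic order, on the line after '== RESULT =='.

Compute (G \ add) ∪ pre:
  G ∩ del = {}  (empty — regression defined)
  G \ add = {have(k2), have(k4), locked(d_hall_bay), locked(d_store_dock)} \ {have(k4)} = {have(k2), locked(d_hall_bay), locked(d_store_dock)}
  ∪ pre   = {have(k2), locked(d_hall_bay), locked(d_store_dock)} ∪ {at(office), key_at(k4,office)}
          = {at(office), have(k2), key_at(k4,office), locked(d_hall_bay), locked(d_store_dock)}

== RESULT ==
["at(office)", "have(k2)", "key_at(k4,office)", "locked(d_hall_bay)", "locked(d_store_dock)"]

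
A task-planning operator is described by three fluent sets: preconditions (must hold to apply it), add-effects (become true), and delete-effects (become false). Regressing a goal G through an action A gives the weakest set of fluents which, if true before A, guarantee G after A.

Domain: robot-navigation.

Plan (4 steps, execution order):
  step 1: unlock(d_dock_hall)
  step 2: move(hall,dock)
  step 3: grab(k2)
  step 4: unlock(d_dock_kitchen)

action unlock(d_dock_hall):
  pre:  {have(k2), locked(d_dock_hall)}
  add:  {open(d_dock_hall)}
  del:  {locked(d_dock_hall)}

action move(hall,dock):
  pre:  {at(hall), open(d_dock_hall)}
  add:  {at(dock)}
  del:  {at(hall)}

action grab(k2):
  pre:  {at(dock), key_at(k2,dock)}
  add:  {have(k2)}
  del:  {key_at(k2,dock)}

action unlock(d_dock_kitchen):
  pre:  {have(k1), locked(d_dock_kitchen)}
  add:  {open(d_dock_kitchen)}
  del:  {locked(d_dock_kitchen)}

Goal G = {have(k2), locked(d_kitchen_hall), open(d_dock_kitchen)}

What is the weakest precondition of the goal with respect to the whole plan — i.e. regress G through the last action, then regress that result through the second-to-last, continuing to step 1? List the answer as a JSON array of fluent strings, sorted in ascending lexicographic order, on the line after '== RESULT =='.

Regress step by step:
  through step 4 (unlock(d_dock_kitchen)): drop {open(d_dock_kitchen)}, keep {have(k2), locked(d_kitchen_hall)}, require {have(k1), locked(d_dock_kitchen)}
    → {have(k1), have(k2), locked(d_dock_kitchen), locked(d_kitchen_hall)}
  through step 3 (grab(k2)): drop {have(k2)}, keep {have(k1), locked(d_dock_kitchen), locked(d_kitchen_hall)}, require {at(dock), key_at(k2,dock)}
    → {at(dock), have(k1), key_at(k2,dock), locked(d_dock_kitchen), locked(d_kitchen_hall)}
  through step 2 (move(hall,dock)): drop {at(dock)}, keep {have(k1), key_at(k2,dock), locked(d_dock_kitchen), locked(d_kitchen_hall)}, require {at(hall), open(d_dock_hall)}
    → {at(hall), have(k1), key_at(k2,dock), locked(d_dock_kitchen), locked(d_kitchen_hall), open(d_dock_hall)}
  through step 1 (unlock(d_dock_hall)): drop {open(d_dock_hall)}, keep {at(hall), have(k1), key_at(k2,dock), locked(d_dock_kitchen), locked(d_kitchen_hall)}, require {have(k2), locked(d_dock_hall)}
    → {at(hall), have(k1), have(k2), key_at(k2,dock), locked(d_dock_hall), locked(d_dock_kitchen), locked(d_kitchen_hall)}

== RESULT ==
["at(hall)", "have(k1)", "have(k2)", "key_at(k2,dock)", "locked(d_dock_hall)", "locked(d_dock_kitchen)", "locked(d_kitchen_hall)"]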